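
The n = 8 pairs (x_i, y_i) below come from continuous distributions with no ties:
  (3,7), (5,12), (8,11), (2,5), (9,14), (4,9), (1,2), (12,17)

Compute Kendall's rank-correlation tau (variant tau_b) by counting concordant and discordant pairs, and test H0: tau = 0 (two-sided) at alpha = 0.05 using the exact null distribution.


Step 1: Enumerate the 28 unordered pairs (i,j) with i<j and classify each by sign(x_j-x_i) * sign(y_j-y_i).
  (1,2):dx=+2,dy=+5->C; (1,3):dx=+5,dy=+4->C; (1,4):dx=-1,dy=-2->C; (1,5):dx=+6,dy=+7->C
  (1,6):dx=+1,dy=+2->C; (1,7):dx=-2,dy=-5->C; (1,8):dx=+9,dy=+10->C; (2,3):dx=+3,dy=-1->D
  (2,4):dx=-3,dy=-7->C; (2,5):dx=+4,dy=+2->C; (2,6):dx=-1,dy=-3->C; (2,7):dx=-4,dy=-10->C
  (2,8):dx=+7,dy=+5->C; (3,4):dx=-6,dy=-6->C; (3,5):dx=+1,dy=+3->C; (3,6):dx=-4,dy=-2->C
  (3,7):dx=-7,dy=-9->C; (3,8):dx=+4,dy=+6->C; (4,5):dx=+7,dy=+9->C; (4,6):dx=+2,dy=+4->C
  (4,7):dx=-1,dy=-3->C; (4,8):dx=+10,dy=+12->C; (5,6):dx=-5,dy=-5->C; (5,7):dx=-8,dy=-12->C
  (5,8):dx=+3,dy=+3->C; (6,7):dx=-3,dy=-7->C; (6,8):dx=+8,dy=+8->C; (7,8):dx=+11,dy=+15->C
Step 2: C = 27, D = 1, total pairs = 28.
Step 3: tau = (C - D)/(n(n-1)/2) = (27 - 1)/28 = 0.928571.
Step 4: Exact two-sided p-value (enumerate n! = 40320 permutations of y under H0): p = 0.000397.
Step 5: alpha = 0.05. reject H0.

tau_b = 0.9286 (C=27, D=1), p = 0.000397, reject H0.


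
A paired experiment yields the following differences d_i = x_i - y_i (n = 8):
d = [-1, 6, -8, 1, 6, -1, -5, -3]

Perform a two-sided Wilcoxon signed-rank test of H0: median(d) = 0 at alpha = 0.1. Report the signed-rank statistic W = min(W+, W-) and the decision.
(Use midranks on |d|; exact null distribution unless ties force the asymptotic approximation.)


Step 1: Drop any zero differences (none here) and take |d_i|.
|d| = [1, 6, 8, 1, 6, 1, 5, 3]
Step 2: Midrank |d_i| (ties get averaged ranks).
ranks: |1|->2, |6|->6.5, |8|->8, |1|->2, |6|->6.5, |1|->2, |5|->5, |3|->4
Step 3: Attach original signs; sum ranks with positive sign and with negative sign.
W+ = 6.5 + 2 + 6.5 = 15
W- = 2 + 8 + 2 + 5 + 4 = 21
(Check: W+ + W- = 36 should equal n(n+1)/2 = 36.)
Step 4: Test statistic W = min(W+, W-) = 15.
Step 5: Ties in |d|, so use the tie-corrected normal approximation.
        E[W] = n(n+1)/4 = 8*9/4 = 18.
        Tie groups: |d|=1 (t=3), |d|=6 (t=2); sum(t^3 - t) = 30.
        Var[W] = n(n+1)(2n+1)/24 - sum(t^3-t)/48 = 1224/24 - 30/48 = 50.375.
        z = (W - E[W]) / sqrt(Var[W]) = (15 - 18) / 7.0975 = -0.4227.
        Two-sided p = 2*Phi(z) = 0.672527.
Step 6: alpha = 0.1. fail to reject H0.

W+ = 15, W- = 21, W = min = 15, p = 0.672527, fail to reject H0.


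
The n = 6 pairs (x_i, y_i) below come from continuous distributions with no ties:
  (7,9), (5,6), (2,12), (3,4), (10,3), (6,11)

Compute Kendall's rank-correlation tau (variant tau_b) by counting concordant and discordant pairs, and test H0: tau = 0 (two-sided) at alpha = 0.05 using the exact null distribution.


Step 1: Enumerate the 15 unordered pairs (i,j) with i<j and classify each by sign(x_j-x_i) * sign(y_j-y_i).
  (1,2):dx=-2,dy=-3->C; (1,3):dx=-5,dy=+3->D; (1,4):dx=-4,dy=-5->C; (1,5):dx=+3,dy=-6->D
  (1,6):dx=-1,dy=+2->D; (2,3):dx=-3,dy=+6->D; (2,4):dx=-2,dy=-2->C; (2,5):dx=+5,dy=-3->D
  (2,6):dx=+1,dy=+5->C; (3,4):dx=+1,dy=-8->D; (3,5):dx=+8,dy=-9->D; (3,6):dx=+4,dy=-1->D
  (4,5):dx=+7,dy=-1->D; (4,6):dx=+3,dy=+7->C; (5,6):dx=-4,dy=+8->D
Step 2: C = 5, D = 10, total pairs = 15.
Step 3: tau = (C - D)/(n(n-1)/2) = (5 - 10)/15 = -0.333333.
Step 4: Exact two-sided p-value (enumerate n! = 720 permutations of y under H0): p = 0.469444.
Step 5: alpha = 0.05. fail to reject H0.

tau_b = -0.3333 (C=5, D=10), p = 0.469444, fail to reject H0.


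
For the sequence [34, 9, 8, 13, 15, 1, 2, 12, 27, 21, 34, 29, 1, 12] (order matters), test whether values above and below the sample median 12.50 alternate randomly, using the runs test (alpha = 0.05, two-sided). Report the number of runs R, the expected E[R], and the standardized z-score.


Step 1: Compute median = 12.50; label A = above, B = below.
Labels in order: ABBAABBBAAAABB  (n_A = 7, n_B = 7)
Step 2: Count runs R = 6.
Step 3: Under H0 (random ordering), E[R] = 2*n_A*n_B/(n_A+n_B) + 1 = 2*7*7/14 + 1 = 8.0000.
        Var[R] = 2*n_A*n_B*(2*n_A*n_B - n_A - n_B) / ((n_A+n_B)^2 * (n_A+n_B-1)) = 8232/2548 = 3.2308.
        SD[R] = 1.7974.
Step 4: Continuity-corrected z = (R + 0.5 - E[R]) / SD[R] = (6 + 0.5 - 8.0000) / 1.7974 = -0.8345.
Step 5: Two-sided p-value via normal approximation = 2*(1 - Phi(|z|)) = 0.403986.
Step 6: alpha = 0.05. fail to reject H0.

R = 6, z = -0.8345, p = 0.403986, fail to reject H0.


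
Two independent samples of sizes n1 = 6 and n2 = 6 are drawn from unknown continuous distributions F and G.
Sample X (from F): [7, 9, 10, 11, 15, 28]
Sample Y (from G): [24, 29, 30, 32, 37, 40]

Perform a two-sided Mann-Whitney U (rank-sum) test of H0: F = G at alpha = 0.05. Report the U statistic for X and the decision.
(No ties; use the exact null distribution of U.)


Step 1: Combine and sort all 12 observations; assign midranks.
sorted (value, group): (7,X), (9,X), (10,X), (11,X), (15,X), (24,Y), (28,X), (29,Y), (30,Y), (32,Y), (37,Y), (40,Y)
ranks: 7->1, 9->2, 10->3, 11->4, 15->5, 24->6, 28->7, 29->8, 30->9, 32->10, 37->11, 40->12
Step 2: Rank sum for X: R1 = 1 + 2 + 3 + 4 + 5 + 7 = 22.
Step 3: U_X = R1 - n1(n1+1)/2 = 22 - 6*7/2 = 22 - 21 = 1.
       U_Y = n1*n2 - U_X = 36 - 1 = 35.
Step 4: No ties, so the exact null distribution of U (based on enumerating the C(12,6) = 924 equally likely rank assignments) gives the two-sided p-value.
Step 5: p-value = 0.004329; compare to alpha = 0.05. reject H0.

U_X = 1, p = 0.004329, reject H0 at alpha = 0.05.


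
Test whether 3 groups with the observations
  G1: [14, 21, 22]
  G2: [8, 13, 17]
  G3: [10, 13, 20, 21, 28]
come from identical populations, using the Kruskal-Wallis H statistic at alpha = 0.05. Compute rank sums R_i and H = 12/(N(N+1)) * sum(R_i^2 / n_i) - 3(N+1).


Step 1: Combine all N = 11 observations and assign midranks.
sorted (value, group, rank): (8,G2,1), (10,G3,2), (13,G2,3.5), (13,G3,3.5), (14,G1,5), (17,G2,6), (20,G3,7), (21,G1,8.5), (21,G3,8.5), (22,G1,10), (28,G3,11)
Step 2: Sum ranks within each group.
R_1 = 23.5 (n_1 = 3)
R_2 = 10.5 (n_2 = 3)
R_3 = 32 (n_3 = 5)
Step 3: H = 12/(N(N+1)) * sum(R_i^2/n_i) - 3(N+1)
     = 12/(11*12) * (23.5^2/3 + 10.5^2/3 + 32^2/5) - 3*12
     = 0.090909 * 425.633 - 36
     = 2.693939.
Step 4: Ties present; correction factor C = 1 - 12/(11^3 - 11) = 0.990909. Corrected H = 2.693939 / 0.990909 = 2.718654.
Step 5: Under H0, H ~ chi^2(2); p-value = 0.256834.
Step 6: alpha = 0.05. fail to reject H0.

H = 2.7187, df = 2, p = 0.256834, fail to reject H0.


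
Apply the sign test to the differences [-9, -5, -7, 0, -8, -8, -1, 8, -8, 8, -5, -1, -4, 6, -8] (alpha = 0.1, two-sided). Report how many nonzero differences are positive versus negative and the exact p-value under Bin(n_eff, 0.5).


Step 1: Discard zero differences. Original n = 15; n_eff = number of nonzero differences = 14.
Nonzero differences (with sign): -9, -5, -7, -8, -8, -1, +8, -8, +8, -5, -1, -4, +6, -8
Step 2: Count signs: positive = 3, negative = 11.
Step 3: Under H0: P(positive) = 0.5, so the number of positives S ~ Bin(14, 0.5).
Step 4: Two-sided exact p-value = sum of Bin(14,0.5) probabilities at or below the observed probability = 0.057373.
Step 5: alpha = 0.1. reject H0.

n_eff = 14, pos = 3, neg = 11, p = 0.057373, reject H0.


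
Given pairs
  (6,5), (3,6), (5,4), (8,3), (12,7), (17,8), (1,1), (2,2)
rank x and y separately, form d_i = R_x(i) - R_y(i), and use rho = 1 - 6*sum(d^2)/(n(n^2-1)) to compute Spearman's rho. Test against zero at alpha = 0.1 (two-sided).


Step 1: Rank x and y separately (midranks; no ties here).
rank(x): 6->5, 3->3, 5->4, 8->6, 12->7, 17->8, 1->1, 2->2
rank(y): 5->5, 6->6, 4->4, 3->3, 7->7, 8->8, 1->1, 2->2
Step 2: d_i = R_x(i) - R_y(i); compute d_i^2.
  (5-5)^2=0, (3-6)^2=9, (4-4)^2=0, (6-3)^2=9, (7-7)^2=0, (8-8)^2=0, (1-1)^2=0, (2-2)^2=0
sum(d^2) = 18.
Step 3: rho = 1 - 6*18 / (8*(8^2 - 1)) = 1 - 108/504 = 0.785714.
Step 4: Under H0, t = rho * sqrt((n-2)/(1-rho^2)) = 3.1113 ~ t(6).
Step 5: Two-sided p-value from the t-distribution with 6 df = 0.020815.
Step 6: alpha = 0.1. reject H0.

rho = 0.7857, p = 0.020815, reject H0 at alpha = 0.1.


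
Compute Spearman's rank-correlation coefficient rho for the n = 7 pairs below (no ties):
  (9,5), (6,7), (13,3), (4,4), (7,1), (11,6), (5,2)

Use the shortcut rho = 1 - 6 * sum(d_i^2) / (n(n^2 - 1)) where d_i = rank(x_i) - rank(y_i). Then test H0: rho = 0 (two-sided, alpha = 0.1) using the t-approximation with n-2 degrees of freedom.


Step 1: Rank x and y separately (midranks; no ties here).
rank(x): 9->5, 6->3, 13->7, 4->1, 7->4, 11->6, 5->2
rank(y): 5->5, 7->7, 3->3, 4->4, 1->1, 6->6, 2->2
Step 2: d_i = R_x(i) - R_y(i); compute d_i^2.
  (5-5)^2=0, (3-7)^2=16, (7-3)^2=16, (1-4)^2=9, (4-1)^2=9, (6-6)^2=0, (2-2)^2=0
sum(d^2) = 50.
Step 3: rho = 1 - 6*50 / (7*(7^2 - 1)) = 1 - 300/336 = 0.107143.
Step 4: Under H0, t = rho * sqrt((n-2)/(1-rho^2)) = 0.2410 ~ t(5).
Step 5: Two-sided p-value from the t-distribution with 5 df = 0.819151.
Step 6: alpha = 0.1. fail to reject H0.

rho = 0.1071, p = 0.819151, fail to reject H0 at alpha = 0.1.


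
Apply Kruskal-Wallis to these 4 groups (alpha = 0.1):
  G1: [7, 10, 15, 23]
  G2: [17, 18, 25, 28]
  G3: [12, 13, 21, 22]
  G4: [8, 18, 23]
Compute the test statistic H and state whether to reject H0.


Step 1: Combine all N = 15 observations and assign midranks.
sorted (value, group, rank): (7,G1,1), (8,G4,2), (10,G1,3), (12,G3,4), (13,G3,5), (15,G1,6), (17,G2,7), (18,G2,8.5), (18,G4,8.5), (21,G3,10), (22,G3,11), (23,G1,12.5), (23,G4,12.5), (25,G2,14), (28,G2,15)
Step 2: Sum ranks within each group.
R_1 = 22.5 (n_1 = 4)
R_2 = 44.5 (n_2 = 4)
R_3 = 30 (n_3 = 4)
R_4 = 23 (n_4 = 3)
Step 3: H = 12/(N(N+1)) * sum(R_i^2/n_i) - 3(N+1)
     = 12/(15*16) * (22.5^2/4 + 44.5^2/4 + 30^2/4 + 23^2/3) - 3*16
     = 0.050000 * 1022.96 - 48
     = 3.147917.
Step 4: Ties present; correction factor C = 1 - 12/(15^3 - 15) = 0.996429. Corrected H = 3.147917 / 0.996429 = 3.159200.
Step 5: Under H0, H ~ chi^2(3); p-value = 0.367725.
Step 6: alpha = 0.1. fail to reject H0.

H = 3.1592, df = 3, p = 0.367725, fail to reject H0.


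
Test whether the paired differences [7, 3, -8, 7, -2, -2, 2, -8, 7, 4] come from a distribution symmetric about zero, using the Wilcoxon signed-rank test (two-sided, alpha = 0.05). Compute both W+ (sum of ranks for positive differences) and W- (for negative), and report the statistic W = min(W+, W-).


Step 1: Drop any zero differences (none here) and take |d_i|.
|d| = [7, 3, 8, 7, 2, 2, 2, 8, 7, 4]
Step 2: Midrank |d_i| (ties get averaged ranks).
ranks: |7|->7, |3|->4, |8|->9.5, |7|->7, |2|->2, |2|->2, |2|->2, |8|->9.5, |7|->7, |4|->5
Step 3: Attach original signs; sum ranks with positive sign and with negative sign.
W+ = 7 + 4 + 7 + 2 + 7 + 5 = 32
W- = 9.5 + 2 + 2 + 9.5 = 23
(Check: W+ + W- = 55 should equal n(n+1)/2 = 55.)
Step 4: Test statistic W = min(W+, W-) = 23.
Step 5: Ties in |d|, so use the tie-corrected normal approximation.
        E[W] = n(n+1)/4 = 10*11/4 = 27.5.
        Tie groups: |d|=2 (t=3), |d|=7 (t=3), |d|=8 (t=2); sum(t^3 - t) = 54.
        Var[W] = n(n+1)(2n+1)/24 - sum(t^3-t)/48 = 2310/24 - 54/48 = 95.125.
        z = (W - E[W]) / sqrt(Var[W]) = (23 - 27.5) / 9.7532 = -0.4614.
        Two-sided p = 2*Phi(z) = 0.644521.
Step 6: alpha = 0.05. fail to reject H0.

W+ = 32, W- = 23, W = min = 23, p = 0.644521, fail to reject H0.


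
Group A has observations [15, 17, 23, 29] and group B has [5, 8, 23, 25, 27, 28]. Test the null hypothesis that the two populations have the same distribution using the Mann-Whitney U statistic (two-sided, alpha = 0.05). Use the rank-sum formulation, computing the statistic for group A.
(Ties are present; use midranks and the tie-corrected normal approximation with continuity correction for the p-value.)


Step 1: Combine and sort all 10 observations; assign midranks.
sorted (value, group): (5,Y), (8,Y), (15,X), (17,X), (23,X), (23,Y), (25,Y), (27,Y), (28,Y), (29,X)
ranks: 5->1, 8->2, 15->3, 17->4, 23->5.5, 23->5.5, 25->7, 27->8, 28->9, 29->10
Step 2: Rank sum for X: R1 = 3 + 4 + 5.5 + 10 = 22.5.
Step 3: U_X = R1 - n1(n1+1)/2 = 22.5 - 4*5/2 = 22.5 - 10 = 12.5.
       U_Y = n1*n2 - U_X = 24 - 12.5 = 11.5.
Step 4: Ties are present, so use the tie-corrected normal approximation (with continuity correction) for the p-value.
Step 5: p-value = 1.000000; compare to alpha = 0.05. fail to reject H0.

U_X = 12.5, p = 1.000000, fail to reject H0 at alpha = 0.05.


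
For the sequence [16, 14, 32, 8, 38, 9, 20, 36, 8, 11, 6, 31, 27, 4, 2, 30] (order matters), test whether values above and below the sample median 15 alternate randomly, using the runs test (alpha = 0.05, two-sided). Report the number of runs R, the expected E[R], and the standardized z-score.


Step 1: Compute median = 15; label A = above, B = below.
Labels in order: ABABABAABBBAABBA  (n_A = 8, n_B = 8)
Step 2: Count runs R = 11.
Step 3: Under H0 (random ordering), E[R] = 2*n_A*n_B/(n_A+n_B) + 1 = 2*8*8/16 + 1 = 9.0000.
        Var[R] = 2*n_A*n_B*(2*n_A*n_B - n_A - n_B) / ((n_A+n_B)^2 * (n_A+n_B-1)) = 14336/3840 = 3.7333.
        SD[R] = 1.9322.
Step 4: Continuity-corrected z = (R - 0.5 - E[R]) / SD[R] = (11 - 0.5 - 9.0000) / 1.9322 = 0.7763.
Step 5: Two-sided p-value via normal approximation = 2*(1 - Phi(|z|)) = 0.437558.
Step 6: alpha = 0.05. fail to reject H0.

R = 11, z = 0.7763, p = 0.437558, fail to reject H0.


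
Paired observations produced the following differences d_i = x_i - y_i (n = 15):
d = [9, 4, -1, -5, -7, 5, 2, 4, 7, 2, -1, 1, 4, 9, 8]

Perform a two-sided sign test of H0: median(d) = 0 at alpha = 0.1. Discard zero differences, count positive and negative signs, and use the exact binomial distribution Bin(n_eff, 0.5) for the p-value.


Step 1: Discard zero differences. Original n = 15; n_eff = number of nonzero differences = 15.
Nonzero differences (with sign): +9, +4, -1, -5, -7, +5, +2, +4, +7, +2, -1, +1, +4, +9, +8
Step 2: Count signs: positive = 11, negative = 4.
Step 3: Under H0: P(positive) = 0.5, so the number of positives S ~ Bin(15, 0.5).
Step 4: Two-sided exact p-value = sum of Bin(15,0.5) probabilities at or below the observed probability = 0.118469.
Step 5: alpha = 0.1. fail to reject H0.

n_eff = 15, pos = 11, neg = 4, p = 0.118469, fail to reject H0.


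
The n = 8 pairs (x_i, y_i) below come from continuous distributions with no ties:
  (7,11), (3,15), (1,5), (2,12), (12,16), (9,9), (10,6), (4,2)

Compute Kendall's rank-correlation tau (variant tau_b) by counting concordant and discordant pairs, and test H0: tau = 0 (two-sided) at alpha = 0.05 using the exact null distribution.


Step 1: Enumerate the 28 unordered pairs (i,j) with i<j and classify each by sign(x_j-x_i) * sign(y_j-y_i).
  (1,2):dx=-4,dy=+4->D; (1,3):dx=-6,dy=-6->C; (1,4):dx=-5,dy=+1->D; (1,5):dx=+5,dy=+5->C
  (1,6):dx=+2,dy=-2->D; (1,7):dx=+3,dy=-5->D; (1,8):dx=-3,dy=-9->C; (2,3):dx=-2,dy=-10->C
  (2,4):dx=-1,dy=-3->C; (2,5):dx=+9,dy=+1->C; (2,6):dx=+6,dy=-6->D; (2,7):dx=+7,dy=-9->D
  (2,8):dx=+1,dy=-13->D; (3,4):dx=+1,dy=+7->C; (3,5):dx=+11,dy=+11->C; (3,6):dx=+8,dy=+4->C
  (3,7):dx=+9,dy=+1->C; (3,8):dx=+3,dy=-3->D; (4,5):dx=+10,dy=+4->C; (4,6):dx=+7,dy=-3->D
  (4,7):dx=+8,dy=-6->D; (4,8):dx=+2,dy=-10->D; (5,6):dx=-3,dy=-7->C; (5,7):dx=-2,dy=-10->C
  (5,8):dx=-8,dy=-14->C; (6,7):dx=+1,dy=-3->D; (6,8):dx=-5,dy=-7->C; (7,8):dx=-6,dy=-4->C
Step 2: C = 16, D = 12, total pairs = 28.
Step 3: tau = (C - D)/(n(n-1)/2) = (16 - 12)/28 = 0.142857.
Step 4: Exact two-sided p-value (enumerate n! = 40320 permutations of y under H0): p = 0.719544.
Step 5: alpha = 0.05. fail to reject H0.

tau_b = 0.1429 (C=16, D=12), p = 0.719544, fail to reject H0.


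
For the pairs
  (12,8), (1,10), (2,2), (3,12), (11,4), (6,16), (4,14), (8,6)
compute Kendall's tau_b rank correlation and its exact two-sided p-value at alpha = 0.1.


Step 1: Enumerate the 28 unordered pairs (i,j) with i<j and classify each by sign(x_j-x_i) * sign(y_j-y_i).
  (1,2):dx=-11,dy=+2->D; (1,3):dx=-10,dy=-6->C; (1,4):dx=-9,dy=+4->D; (1,5):dx=-1,dy=-4->C
  (1,6):dx=-6,dy=+8->D; (1,7):dx=-8,dy=+6->D; (1,8):dx=-4,dy=-2->C; (2,3):dx=+1,dy=-8->D
  (2,4):dx=+2,dy=+2->C; (2,5):dx=+10,dy=-6->D; (2,6):dx=+5,dy=+6->C; (2,7):dx=+3,dy=+4->C
  (2,8):dx=+7,dy=-4->D; (3,4):dx=+1,dy=+10->C; (3,5):dx=+9,dy=+2->C; (3,6):dx=+4,dy=+14->C
  (3,7):dx=+2,dy=+12->C; (3,8):dx=+6,dy=+4->C; (4,5):dx=+8,dy=-8->D; (4,6):dx=+3,dy=+4->C
  (4,7):dx=+1,dy=+2->C; (4,8):dx=+5,dy=-6->D; (5,6):dx=-5,dy=+12->D; (5,7):dx=-7,dy=+10->D
  (5,8):dx=-3,dy=+2->D; (6,7):dx=-2,dy=-2->C; (6,8):dx=+2,dy=-10->D; (7,8):dx=+4,dy=-8->D
Step 2: C = 14, D = 14, total pairs = 28.
Step 3: tau = (C - D)/(n(n-1)/2) = (14 - 14)/28 = 0.000000.
Step 4: Exact two-sided p-value (enumerate n! = 40320 permutations of y under H0): p = 1.000000.
Step 5: alpha = 0.1. fail to reject H0.

tau_b = 0.0000 (C=14, D=14), p = 1.000000, fail to reject H0.


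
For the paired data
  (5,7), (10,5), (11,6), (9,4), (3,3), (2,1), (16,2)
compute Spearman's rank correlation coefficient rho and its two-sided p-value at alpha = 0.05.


Step 1: Rank x and y separately (midranks; no ties here).
rank(x): 5->3, 10->5, 11->6, 9->4, 3->2, 2->1, 16->7
rank(y): 7->7, 5->5, 6->6, 4->4, 3->3, 1->1, 2->2
Step 2: d_i = R_x(i) - R_y(i); compute d_i^2.
  (3-7)^2=16, (5-5)^2=0, (6-6)^2=0, (4-4)^2=0, (2-3)^2=1, (1-1)^2=0, (7-2)^2=25
sum(d^2) = 42.
Step 3: rho = 1 - 6*42 / (7*(7^2 - 1)) = 1 - 252/336 = 0.250000.
Step 4: Under H0, t = rho * sqrt((n-2)/(1-rho^2)) = 0.5774 ~ t(5).
Step 5: Two-sided p-value from the t-distribution with 5 df = 0.588724.
Step 6: alpha = 0.05. fail to reject H0.

rho = 0.2500, p = 0.588724, fail to reject H0 at alpha = 0.05.


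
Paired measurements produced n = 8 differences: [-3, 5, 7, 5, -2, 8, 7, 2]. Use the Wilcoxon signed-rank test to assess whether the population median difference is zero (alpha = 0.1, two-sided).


Step 1: Drop any zero differences (none here) and take |d_i|.
|d| = [3, 5, 7, 5, 2, 8, 7, 2]
Step 2: Midrank |d_i| (ties get averaged ranks).
ranks: |3|->3, |5|->4.5, |7|->6.5, |5|->4.5, |2|->1.5, |8|->8, |7|->6.5, |2|->1.5
Step 3: Attach original signs; sum ranks with positive sign and with negative sign.
W+ = 4.5 + 6.5 + 4.5 + 8 + 6.5 + 1.5 = 31.5
W- = 3 + 1.5 = 4.5
(Check: W+ + W- = 36 should equal n(n+1)/2 = 36.)
Step 4: Test statistic W = min(W+, W-) = 4.5.
Step 5: Ties in |d|, so use the tie-corrected normal approximation.
        E[W] = n(n+1)/4 = 8*9/4 = 18.
        Tie groups: |d|=2 (t=2), |d|=5 (t=2), |d|=7 (t=2); sum(t^3 - t) = 18.
        Var[W] = n(n+1)(2n+1)/24 - sum(t^3-t)/48 = 1224/24 - 18/48 = 50.625.
        z = (W - E[W]) / sqrt(Var[W]) = (4.5 - 18) / 7.1151 = -1.8974.
        Two-sided p = 2*Phi(z) = 0.057780.
Step 6: alpha = 0.1. reject H0.

W+ = 31.5, W- = 4.5, W = min = 4.5, p = 0.057780, reject H0.


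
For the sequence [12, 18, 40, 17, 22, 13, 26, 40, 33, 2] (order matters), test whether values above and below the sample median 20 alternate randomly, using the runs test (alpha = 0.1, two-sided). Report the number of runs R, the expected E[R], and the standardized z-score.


Step 1: Compute median = 20; label A = above, B = below.
Labels in order: BBABABAAAB  (n_A = 5, n_B = 5)
Step 2: Count runs R = 7.
Step 3: Under H0 (random ordering), E[R] = 2*n_A*n_B/(n_A+n_B) + 1 = 2*5*5/10 + 1 = 6.0000.
        Var[R] = 2*n_A*n_B*(2*n_A*n_B - n_A - n_B) / ((n_A+n_B)^2 * (n_A+n_B-1)) = 2000/900 = 2.2222.
        SD[R] = 1.4907.
Step 4: Continuity-corrected z = (R - 0.5 - E[R]) / SD[R] = (7 - 0.5 - 6.0000) / 1.4907 = 0.3354.
Step 5: Two-sided p-value via normal approximation = 2*(1 - Phi(|z|)) = 0.737316.
Step 6: alpha = 0.1. fail to reject H0.

R = 7, z = 0.3354, p = 0.737316, fail to reject H0.


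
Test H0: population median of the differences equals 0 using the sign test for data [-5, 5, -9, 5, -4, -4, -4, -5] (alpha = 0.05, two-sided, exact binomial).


Step 1: Discard zero differences. Original n = 8; n_eff = number of nonzero differences = 8.
Nonzero differences (with sign): -5, +5, -9, +5, -4, -4, -4, -5
Step 2: Count signs: positive = 2, negative = 6.
Step 3: Under H0: P(positive) = 0.5, so the number of positives S ~ Bin(8, 0.5).
Step 4: Two-sided exact p-value = sum of Bin(8,0.5) probabilities at or below the observed probability = 0.289062.
Step 5: alpha = 0.05. fail to reject H0.

n_eff = 8, pos = 2, neg = 6, p = 0.289062, fail to reject H0.


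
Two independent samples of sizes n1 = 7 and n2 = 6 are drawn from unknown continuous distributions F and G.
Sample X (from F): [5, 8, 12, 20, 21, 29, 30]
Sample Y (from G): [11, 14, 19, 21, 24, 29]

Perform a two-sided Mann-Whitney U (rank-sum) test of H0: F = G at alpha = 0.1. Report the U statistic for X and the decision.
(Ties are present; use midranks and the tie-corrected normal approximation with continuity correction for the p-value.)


Step 1: Combine and sort all 13 observations; assign midranks.
sorted (value, group): (5,X), (8,X), (11,Y), (12,X), (14,Y), (19,Y), (20,X), (21,X), (21,Y), (24,Y), (29,X), (29,Y), (30,X)
ranks: 5->1, 8->2, 11->3, 12->4, 14->5, 19->6, 20->7, 21->8.5, 21->8.5, 24->10, 29->11.5, 29->11.5, 30->13
Step 2: Rank sum for X: R1 = 1 + 2 + 4 + 7 + 8.5 + 11.5 + 13 = 47.
Step 3: U_X = R1 - n1(n1+1)/2 = 47 - 7*8/2 = 47 - 28 = 19.
       U_Y = n1*n2 - U_X = 42 - 19 = 23.
Step 4: Ties are present, so use the tie-corrected normal approximation (with continuity correction) for the p-value.
Step 5: p-value = 0.829863; compare to alpha = 0.1. fail to reject H0.

U_X = 19, p = 0.829863, fail to reject H0 at alpha = 0.1.


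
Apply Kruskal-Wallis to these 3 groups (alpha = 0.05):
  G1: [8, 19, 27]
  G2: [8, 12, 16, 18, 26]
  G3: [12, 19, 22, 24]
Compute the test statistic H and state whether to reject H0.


Step 1: Combine all N = 12 observations and assign midranks.
sorted (value, group, rank): (8,G1,1.5), (8,G2,1.5), (12,G2,3.5), (12,G3,3.5), (16,G2,5), (18,G2,6), (19,G1,7.5), (19,G3,7.5), (22,G3,9), (24,G3,10), (26,G2,11), (27,G1,12)
Step 2: Sum ranks within each group.
R_1 = 21 (n_1 = 3)
R_2 = 27 (n_2 = 5)
R_3 = 30 (n_3 = 4)
Step 3: H = 12/(N(N+1)) * sum(R_i^2/n_i) - 3(N+1)
     = 12/(12*13) * (21^2/3 + 27^2/5 + 30^2/4) - 3*13
     = 0.076923 * 517.8 - 39
     = 0.830769.
Step 4: Ties present; correction factor C = 1 - 18/(12^3 - 12) = 0.989510. Corrected H = 0.830769 / 0.989510 = 0.839576.
Step 5: Under H0, H ~ chi^2(2); p-value = 0.657186.
Step 6: alpha = 0.05. fail to reject H0.

H = 0.8396, df = 2, p = 0.657186, fail to reject H0.


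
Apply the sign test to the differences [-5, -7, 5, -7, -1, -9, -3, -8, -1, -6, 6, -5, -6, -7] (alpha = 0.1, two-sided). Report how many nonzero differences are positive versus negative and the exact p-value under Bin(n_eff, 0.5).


Step 1: Discard zero differences. Original n = 14; n_eff = number of nonzero differences = 14.
Nonzero differences (with sign): -5, -7, +5, -7, -1, -9, -3, -8, -1, -6, +6, -5, -6, -7
Step 2: Count signs: positive = 2, negative = 12.
Step 3: Under H0: P(positive) = 0.5, so the number of positives S ~ Bin(14, 0.5).
Step 4: Two-sided exact p-value = sum of Bin(14,0.5) probabilities at or below the observed probability = 0.012939.
Step 5: alpha = 0.1. reject H0.

n_eff = 14, pos = 2, neg = 12, p = 0.012939, reject H0.


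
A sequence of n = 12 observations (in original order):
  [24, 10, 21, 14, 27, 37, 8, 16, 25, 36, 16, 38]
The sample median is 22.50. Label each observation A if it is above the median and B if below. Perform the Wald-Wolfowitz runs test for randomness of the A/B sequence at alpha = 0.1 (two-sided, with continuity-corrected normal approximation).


Step 1: Compute median = 22.50; label A = above, B = below.
Labels in order: ABBBAABBAABA  (n_A = 6, n_B = 6)
Step 2: Count runs R = 7.
Step 3: Under H0 (random ordering), E[R] = 2*n_A*n_B/(n_A+n_B) + 1 = 2*6*6/12 + 1 = 7.0000.
        Var[R] = 2*n_A*n_B*(2*n_A*n_B - n_A - n_B) / ((n_A+n_B)^2 * (n_A+n_B-1)) = 4320/1584 = 2.7273.
        SD[R] = 1.6514.
Step 4: R = E[R], so z = 0 with no continuity correction.
Step 5: Two-sided p-value via normal approximation = 2*(1 - Phi(|z|)) = 1.000000.
Step 6: alpha = 0.1. fail to reject H0.

R = 7, z = 0.0000, p = 1.000000, fail to reject H0.


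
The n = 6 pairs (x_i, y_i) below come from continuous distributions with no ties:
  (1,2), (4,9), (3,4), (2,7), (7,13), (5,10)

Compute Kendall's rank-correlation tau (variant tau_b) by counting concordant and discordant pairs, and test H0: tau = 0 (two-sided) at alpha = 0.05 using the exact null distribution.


Step 1: Enumerate the 15 unordered pairs (i,j) with i<j and classify each by sign(x_j-x_i) * sign(y_j-y_i).
  (1,2):dx=+3,dy=+7->C; (1,3):dx=+2,dy=+2->C; (1,4):dx=+1,dy=+5->C; (1,5):dx=+6,dy=+11->C
  (1,6):dx=+4,dy=+8->C; (2,3):dx=-1,dy=-5->C; (2,4):dx=-2,dy=-2->C; (2,5):dx=+3,dy=+4->C
  (2,6):dx=+1,dy=+1->C; (3,4):dx=-1,dy=+3->D; (3,5):dx=+4,dy=+9->C; (3,6):dx=+2,dy=+6->C
  (4,5):dx=+5,dy=+6->C; (4,6):dx=+3,dy=+3->C; (5,6):dx=-2,dy=-3->C
Step 2: C = 14, D = 1, total pairs = 15.
Step 3: tau = (C - D)/(n(n-1)/2) = (14 - 1)/15 = 0.866667.
Step 4: Exact two-sided p-value (enumerate n! = 720 permutations of y under H0): p = 0.016667.
Step 5: alpha = 0.05. reject H0.

tau_b = 0.8667 (C=14, D=1), p = 0.016667, reject H0.


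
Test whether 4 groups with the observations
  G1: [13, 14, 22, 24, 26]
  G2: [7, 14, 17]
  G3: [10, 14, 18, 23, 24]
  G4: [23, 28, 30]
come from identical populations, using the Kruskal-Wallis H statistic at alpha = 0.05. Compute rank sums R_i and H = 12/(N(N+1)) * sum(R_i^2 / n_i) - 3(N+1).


Step 1: Combine all N = 16 observations and assign midranks.
sorted (value, group, rank): (7,G2,1), (10,G3,2), (13,G1,3), (14,G1,5), (14,G2,5), (14,G3,5), (17,G2,7), (18,G3,8), (22,G1,9), (23,G3,10.5), (23,G4,10.5), (24,G1,12.5), (24,G3,12.5), (26,G1,14), (28,G4,15), (30,G4,16)
Step 2: Sum ranks within each group.
R_1 = 43.5 (n_1 = 5)
R_2 = 13 (n_2 = 3)
R_3 = 38 (n_3 = 5)
R_4 = 41.5 (n_4 = 3)
Step 3: H = 12/(N(N+1)) * sum(R_i^2/n_i) - 3(N+1)
     = 12/(16*17) * (43.5^2/5 + 13^2/3 + 38^2/5 + 41.5^2/3) - 3*17
     = 0.044118 * 1297.67 - 51
     = 6.250000.
Step 4: Ties present; correction factor C = 1 - 36/(16^3 - 16) = 0.991176. Corrected H = 6.250000 / 0.991176 = 6.305638.
Step 5: Under H0, H ~ chi^2(3); p-value = 0.097651.
Step 6: alpha = 0.05. fail to reject H0.

H = 6.3056, df = 3, p = 0.097651, fail to reject H0.


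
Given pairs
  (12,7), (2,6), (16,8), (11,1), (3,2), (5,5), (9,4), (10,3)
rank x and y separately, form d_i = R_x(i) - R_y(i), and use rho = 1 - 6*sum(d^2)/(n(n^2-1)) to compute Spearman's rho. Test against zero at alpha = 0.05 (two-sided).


Step 1: Rank x and y separately (midranks; no ties here).
rank(x): 12->7, 2->1, 16->8, 11->6, 3->2, 5->3, 9->4, 10->5
rank(y): 7->7, 6->6, 8->8, 1->1, 2->2, 5->5, 4->4, 3->3
Step 2: d_i = R_x(i) - R_y(i); compute d_i^2.
  (7-7)^2=0, (1-6)^2=25, (8-8)^2=0, (6-1)^2=25, (2-2)^2=0, (3-5)^2=4, (4-4)^2=0, (5-3)^2=4
sum(d^2) = 58.
Step 3: rho = 1 - 6*58 / (8*(8^2 - 1)) = 1 - 348/504 = 0.309524.
Step 4: Under H0, t = rho * sqrt((n-2)/(1-rho^2)) = 0.7973 ~ t(6).
Step 5: Two-sided p-value from the t-distribution with 6 df = 0.455645.
Step 6: alpha = 0.05. fail to reject H0.

rho = 0.3095, p = 0.455645, fail to reject H0 at alpha = 0.05.


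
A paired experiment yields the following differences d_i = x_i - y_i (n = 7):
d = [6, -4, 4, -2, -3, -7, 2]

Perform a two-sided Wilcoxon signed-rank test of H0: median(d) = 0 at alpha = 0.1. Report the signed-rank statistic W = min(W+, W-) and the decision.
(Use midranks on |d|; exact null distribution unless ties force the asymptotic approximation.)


Step 1: Drop any zero differences (none here) and take |d_i|.
|d| = [6, 4, 4, 2, 3, 7, 2]
Step 2: Midrank |d_i| (ties get averaged ranks).
ranks: |6|->6, |4|->4.5, |4|->4.5, |2|->1.5, |3|->3, |7|->7, |2|->1.5
Step 3: Attach original signs; sum ranks with positive sign and with negative sign.
W+ = 6 + 4.5 + 1.5 = 12
W- = 4.5 + 1.5 + 3 + 7 = 16
(Check: W+ + W- = 28 should equal n(n+1)/2 = 28.)
Step 4: Test statistic W = min(W+, W-) = 12.
Step 5: Ties in |d|, so use the tie-corrected normal approximation.
        E[W] = n(n+1)/4 = 7*8/4 = 14.
        Tie groups: |d|=2 (t=2), |d|=4 (t=2); sum(t^3 - t) = 12.
        Var[W] = n(n+1)(2n+1)/24 - sum(t^3-t)/48 = 840/24 - 12/48 = 34.75.
        z = (W - E[W]) / sqrt(Var[W]) = (12 - 14) / 5.8949 = -0.3393.
        Two-sided p = 2*Phi(z) = 0.734402.
Step 6: alpha = 0.1. fail to reject H0.

W+ = 12, W- = 16, W = min = 12, p = 0.734402, fail to reject H0.


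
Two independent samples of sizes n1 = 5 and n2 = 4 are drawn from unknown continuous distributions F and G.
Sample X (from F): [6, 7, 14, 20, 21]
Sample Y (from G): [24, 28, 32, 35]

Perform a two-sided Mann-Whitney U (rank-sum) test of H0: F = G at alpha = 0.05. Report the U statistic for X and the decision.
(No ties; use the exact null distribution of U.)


Step 1: Combine and sort all 9 observations; assign midranks.
sorted (value, group): (6,X), (7,X), (14,X), (20,X), (21,X), (24,Y), (28,Y), (32,Y), (35,Y)
ranks: 6->1, 7->2, 14->3, 20->4, 21->5, 24->6, 28->7, 32->8, 35->9
Step 2: Rank sum for X: R1 = 1 + 2 + 3 + 4 + 5 = 15.
Step 3: U_X = R1 - n1(n1+1)/2 = 15 - 5*6/2 = 15 - 15 = 0.
       U_Y = n1*n2 - U_X = 20 - 0 = 20.
Step 4: No ties, so the exact null distribution of U (based on enumerating the C(9,5) = 126 equally likely rank assignments) gives the two-sided p-value.
Step 5: p-value = 0.015873; compare to alpha = 0.05. reject H0.

U_X = 0, p = 0.015873, reject H0 at alpha = 0.05.


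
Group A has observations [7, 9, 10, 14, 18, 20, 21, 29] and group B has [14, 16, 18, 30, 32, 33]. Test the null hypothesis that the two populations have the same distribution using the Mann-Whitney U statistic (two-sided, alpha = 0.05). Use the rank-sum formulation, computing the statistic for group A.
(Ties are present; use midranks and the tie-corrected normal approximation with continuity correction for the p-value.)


Step 1: Combine and sort all 14 observations; assign midranks.
sorted (value, group): (7,X), (9,X), (10,X), (14,X), (14,Y), (16,Y), (18,X), (18,Y), (20,X), (21,X), (29,X), (30,Y), (32,Y), (33,Y)
ranks: 7->1, 9->2, 10->3, 14->4.5, 14->4.5, 16->6, 18->7.5, 18->7.5, 20->9, 21->10, 29->11, 30->12, 32->13, 33->14
Step 2: Rank sum for X: R1 = 1 + 2 + 3 + 4.5 + 7.5 + 9 + 10 + 11 = 48.
Step 3: U_X = R1 - n1(n1+1)/2 = 48 - 8*9/2 = 48 - 36 = 12.
       U_Y = n1*n2 - U_X = 48 - 12 = 36.
Step 4: Ties are present, so use the tie-corrected normal approximation (with continuity correction) for the p-value.
Step 5: p-value = 0.136773; compare to alpha = 0.05. fail to reject H0.

U_X = 12, p = 0.136773, fail to reject H0 at alpha = 0.05.


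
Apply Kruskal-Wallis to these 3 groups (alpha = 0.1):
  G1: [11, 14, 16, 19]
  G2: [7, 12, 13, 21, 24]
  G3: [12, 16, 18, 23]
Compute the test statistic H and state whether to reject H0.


Step 1: Combine all N = 13 observations and assign midranks.
sorted (value, group, rank): (7,G2,1), (11,G1,2), (12,G2,3.5), (12,G3,3.5), (13,G2,5), (14,G1,6), (16,G1,7.5), (16,G3,7.5), (18,G3,9), (19,G1,10), (21,G2,11), (23,G3,12), (24,G2,13)
Step 2: Sum ranks within each group.
R_1 = 25.5 (n_1 = 4)
R_2 = 33.5 (n_2 = 5)
R_3 = 32 (n_3 = 4)
Step 3: H = 12/(N(N+1)) * sum(R_i^2/n_i) - 3(N+1)
     = 12/(13*14) * (25.5^2/4 + 33.5^2/5 + 32^2/4) - 3*14
     = 0.065934 * 643.013 - 42
     = 0.396429.
Step 4: Ties present; correction factor C = 1 - 12/(13^3 - 13) = 0.994505. Corrected H = 0.396429 / 0.994505 = 0.398619.
Step 5: Under H0, H ~ chi^2(2); p-value = 0.819296.
Step 6: alpha = 0.1. fail to reject H0.

H = 0.3986, df = 2, p = 0.819296, fail to reject H0.


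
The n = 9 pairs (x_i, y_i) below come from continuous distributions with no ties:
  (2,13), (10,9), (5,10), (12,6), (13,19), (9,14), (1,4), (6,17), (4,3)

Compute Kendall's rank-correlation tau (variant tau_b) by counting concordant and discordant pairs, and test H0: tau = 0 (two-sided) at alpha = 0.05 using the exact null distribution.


Step 1: Enumerate the 36 unordered pairs (i,j) with i<j and classify each by sign(x_j-x_i) * sign(y_j-y_i).
  (1,2):dx=+8,dy=-4->D; (1,3):dx=+3,dy=-3->D; (1,4):dx=+10,dy=-7->D; (1,5):dx=+11,dy=+6->C
  (1,6):dx=+7,dy=+1->C; (1,7):dx=-1,dy=-9->C; (1,8):dx=+4,dy=+4->C; (1,9):dx=+2,dy=-10->D
  (2,3):dx=-5,dy=+1->D; (2,4):dx=+2,dy=-3->D; (2,5):dx=+3,dy=+10->C; (2,6):dx=-1,dy=+5->D
  (2,7):dx=-9,dy=-5->C; (2,8):dx=-4,dy=+8->D; (2,9):dx=-6,dy=-6->C; (3,4):dx=+7,dy=-4->D
  (3,5):dx=+8,dy=+9->C; (3,6):dx=+4,dy=+4->C; (3,7):dx=-4,dy=-6->C; (3,8):dx=+1,dy=+7->C
  (3,9):dx=-1,dy=-7->C; (4,5):dx=+1,dy=+13->C; (4,6):dx=-3,dy=+8->D; (4,7):dx=-11,dy=-2->C
  (4,8):dx=-6,dy=+11->D; (4,9):dx=-8,dy=-3->C; (5,6):dx=-4,dy=-5->C; (5,7):dx=-12,dy=-15->C
  (5,8):dx=-7,dy=-2->C; (5,9):dx=-9,dy=-16->C; (6,7):dx=-8,dy=-10->C; (6,8):dx=-3,dy=+3->D
  (6,9):dx=-5,dy=-11->C; (7,8):dx=+5,dy=+13->C; (7,9):dx=+3,dy=-1->D; (8,9):dx=-2,dy=-14->C
Step 2: C = 23, D = 13, total pairs = 36.
Step 3: tau = (C - D)/(n(n-1)/2) = (23 - 13)/36 = 0.277778.
Step 4: Exact two-sided p-value (enumerate n! = 362880 permutations of y under H0): p = 0.358488.
Step 5: alpha = 0.05. fail to reject H0.

tau_b = 0.2778 (C=23, D=13), p = 0.358488, fail to reject H0.


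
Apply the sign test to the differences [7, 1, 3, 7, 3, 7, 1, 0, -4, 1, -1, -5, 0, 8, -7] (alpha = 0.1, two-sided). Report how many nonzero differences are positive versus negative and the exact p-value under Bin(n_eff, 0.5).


Step 1: Discard zero differences. Original n = 15; n_eff = number of nonzero differences = 13.
Nonzero differences (with sign): +7, +1, +3, +7, +3, +7, +1, -4, +1, -1, -5, +8, -7
Step 2: Count signs: positive = 9, negative = 4.
Step 3: Under H0: P(positive) = 0.5, so the number of positives S ~ Bin(13, 0.5).
Step 4: Two-sided exact p-value = sum of Bin(13,0.5) probabilities at or below the observed probability = 0.266846.
Step 5: alpha = 0.1. fail to reject H0.

n_eff = 13, pos = 9, neg = 4, p = 0.266846, fail to reject H0.


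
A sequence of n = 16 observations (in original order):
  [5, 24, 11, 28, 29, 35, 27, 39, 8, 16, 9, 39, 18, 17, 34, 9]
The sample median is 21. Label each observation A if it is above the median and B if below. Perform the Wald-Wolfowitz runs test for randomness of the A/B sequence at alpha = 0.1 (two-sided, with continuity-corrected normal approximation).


Step 1: Compute median = 21; label A = above, B = below.
Labels in order: BABAAAAABBBABBAB  (n_A = 8, n_B = 8)
Step 2: Count runs R = 9.
Step 3: Under H0 (random ordering), E[R] = 2*n_A*n_B/(n_A+n_B) + 1 = 2*8*8/16 + 1 = 9.0000.
        Var[R] = 2*n_A*n_B*(2*n_A*n_B - n_A - n_B) / ((n_A+n_B)^2 * (n_A+n_B-1)) = 14336/3840 = 3.7333.
        SD[R] = 1.9322.
Step 4: R = E[R], so z = 0 with no continuity correction.
Step 5: Two-sided p-value via normal approximation = 2*(1 - Phi(|z|)) = 1.000000.
Step 6: alpha = 0.1. fail to reject H0.

R = 9, z = 0.0000, p = 1.000000, fail to reject H0.


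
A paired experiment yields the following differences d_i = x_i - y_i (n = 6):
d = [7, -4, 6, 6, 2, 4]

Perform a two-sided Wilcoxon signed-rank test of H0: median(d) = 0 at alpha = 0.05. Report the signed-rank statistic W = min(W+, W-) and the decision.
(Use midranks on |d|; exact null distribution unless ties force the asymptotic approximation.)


Step 1: Drop any zero differences (none here) and take |d_i|.
|d| = [7, 4, 6, 6, 2, 4]
Step 2: Midrank |d_i| (ties get averaged ranks).
ranks: |7|->6, |4|->2.5, |6|->4.5, |6|->4.5, |2|->1, |4|->2.5
Step 3: Attach original signs; sum ranks with positive sign and with negative sign.
W+ = 6 + 4.5 + 4.5 + 1 + 2.5 = 18.5
W- = 2.5 = 2.5
(Check: W+ + W- = 21 should equal n(n+1)/2 = 21.)
Step 4: Test statistic W = min(W+, W-) = 2.5.
Step 5: Ties in |d|, so use the tie-corrected normal approximation.
        E[W] = n(n+1)/4 = 6*7/4 = 10.5.
        Tie groups: |d|=4 (t=2), |d|=6 (t=2); sum(t^3 - t) = 12.
        Var[W] = n(n+1)(2n+1)/24 - sum(t^3-t)/48 = 546/24 - 12/48 = 22.5.
        z = (W - E[W]) / sqrt(Var[W]) = (2.5 - 10.5) / 4.7434 = -1.6865.
        Two-sided p = 2*Phi(z) = 0.091690.
Step 6: alpha = 0.05. fail to reject H0.

W+ = 18.5, W- = 2.5, W = min = 2.5, p = 0.091690, fail to reject H0.


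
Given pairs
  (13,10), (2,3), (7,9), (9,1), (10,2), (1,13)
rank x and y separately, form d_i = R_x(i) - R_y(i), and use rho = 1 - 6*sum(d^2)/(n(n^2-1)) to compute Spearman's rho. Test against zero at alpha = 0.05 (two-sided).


Step 1: Rank x and y separately (midranks; no ties here).
rank(x): 13->6, 2->2, 7->3, 9->4, 10->5, 1->1
rank(y): 10->5, 3->3, 9->4, 1->1, 2->2, 13->6
Step 2: d_i = R_x(i) - R_y(i); compute d_i^2.
  (6-5)^2=1, (2-3)^2=1, (3-4)^2=1, (4-1)^2=9, (5-2)^2=9, (1-6)^2=25
sum(d^2) = 46.
Step 3: rho = 1 - 6*46 / (6*(6^2 - 1)) = 1 - 276/210 = -0.314286.
Step 4: Under H0, t = rho * sqrt((n-2)/(1-rho^2)) = -0.6621 ~ t(4).
Step 5: Two-sided p-value from the t-distribution with 4 df = 0.544093.
Step 6: alpha = 0.05. fail to reject H0.

rho = -0.3143, p = 0.544093, fail to reject H0 at alpha = 0.05.


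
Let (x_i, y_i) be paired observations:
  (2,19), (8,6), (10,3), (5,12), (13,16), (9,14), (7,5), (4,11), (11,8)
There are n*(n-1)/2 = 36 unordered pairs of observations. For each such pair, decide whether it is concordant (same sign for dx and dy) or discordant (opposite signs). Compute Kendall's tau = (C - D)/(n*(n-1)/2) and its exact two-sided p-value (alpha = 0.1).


Step 1: Enumerate the 36 unordered pairs (i,j) with i<j and classify each by sign(x_j-x_i) * sign(y_j-y_i).
  (1,2):dx=+6,dy=-13->D; (1,3):dx=+8,dy=-16->D; (1,4):dx=+3,dy=-7->D; (1,5):dx=+11,dy=-3->D
  (1,6):dx=+7,dy=-5->D; (1,7):dx=+5,dy=-14->D; (1,8):dx=+2,dy=-8->D; (1,9):dx=+9,dy=-11->D
  (2,3):dx=+2,dy=-3->D; (2,4):dx=-3,dy=+6->D; (2,5):dx=+5,dy=+10->C; (2,6):dx=+1,dy=+8->C
  (2,7):dx=-1,dy=-1->C; (2,8):dx=-4,dy=+5->D; (2,9):dx=+3,dy=+2->C; (3,4):dx=-5,dy=+9->D
  (3,5):dx=+3,dy=+13->C; (3,6):dx=-1,dy=+11->D; (3,7):dx=-3,dy=+2->D; (3,8):dx=-6,dy=+8->D
  (3,9):dx=+1,dy=+5->C; (4,5):dx=+8,dy=+4->C; (4,6):dx=+4,dy=+2->C; (4,7):dx=+2,dy=-7->D
  (4,8):dx=-1,dy=-1->C; (4,9):dx=+6,dy=-4->D; (5,6):dx=-4,dy=-2->C; (5,7):dx=-6,dy=-11->C
  (5,8):dx=-9,dy=-5->C; (5,9):dx=-2,dy=-8->C; (6,7):dx=-2,dy=-9->C; (6,8):dx=-5,dy=-3->C
  (6,9):dx=+2,dy=-6->D; (7,8):dx=-3,dy=+6->D; (7,9):dx=+4,dy=+3->C; (8,9):dx=+7,dy=-3->D
Step 2: C = 16, D = 20, total pairs = 36.
Step 3: tau = (C - D)/(n(n-1)/2) = (16 - 20)/36 = -0.111111.
Step 4: Exact two-sided p-value (enumerate n! = 362880 permutations of y under H0): p = 0.761414.
Step 5: alpha = 0.1. fail to reject H0.

tau_b = -0.1111 (C=16, D=20), p = 0.761414, fail to reject H0.


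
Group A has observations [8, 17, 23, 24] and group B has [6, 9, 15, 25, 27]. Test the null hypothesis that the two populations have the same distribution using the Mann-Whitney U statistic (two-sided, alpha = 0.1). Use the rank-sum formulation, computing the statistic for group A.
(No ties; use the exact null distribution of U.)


Step 1: Combine and sort all 9 observations; assign midranks.
sorted (value, group): (6,Y), (8,X), (9,Y), (15,Y), (17,X), (23,X), (24,X), (25,Y), (27,Y)
ranks: 6->1, 8->2, 9->3, 15->4, 17->5, 23->6, 24->7, 25->8, 27->9
Step 2: Rank sum for X: R1 = 2 + 5 + 6 + 7 = 20.
Step 3: U_X = R1 - n1(n1+1)/2 = 20 - 4*5/2 = 20 - 10 = 10.
       U_Y = n1*n2 - U_X = 20 - 10 = 10.
Step 4: No ties, so the exact null distribution of U (based on enumerating the C(9,4) = 126 equally likely rank assignments) gives the two-sided p-value.
Step 5: p-value = 1.000000; compare to alpha = 0.1. fail to reject H0.

U_X = 10, p = 1.000000, fail to reject H0 at alpha = 0.1.


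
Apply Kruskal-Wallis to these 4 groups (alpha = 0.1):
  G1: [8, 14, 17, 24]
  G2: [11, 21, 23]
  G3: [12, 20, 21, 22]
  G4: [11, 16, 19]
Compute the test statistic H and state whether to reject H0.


Step 1: Combine all N = 14 observations and assign midranks.
sorted (value, group, rank): (8,G1,1), (11,G2,2.5), (11,G4,2.5), (12,G3,4), (14,G1,5), (16,G4,6), (17,G1,7), (19,G4,8), (20,G3,9), (21,G2,10.5), (21,G3,10.5), (22,G3,12), (23,G2,13), (24,G1,14)
Step 2: Sum ranks within each group.
R_1 = 27 (n_1 = 4)
R_2 = 26 (n_2 = 3)
R_3 = 35.5 (n_3 = 4)
R_4 = 16.5 (n_4 = 3)
Step 3: H = 12/(N(N+1)) * sum(R_i^2/n_i) - 3(N+1)
     = 12/(14*15) * (27^2/4 + 26^2/3 + 35.5^2/4 + 16.5^2/3) - 3*15
     = 0.057143 * 813.396 - 45
     = 1.479762.
Step 4: Ties present; correction factor C = 1 - 12/(14^3 - 14) = 0.995604. Corrected H = 1.479762 / 0.995604 = 1.486295.
Step 5: Under H0, H ~ chi^2(3); p-value = 0.685437.
Step 6: alpha = 0.1. fail to reject H0.

H = 1.4863, df = 3, p = 0.685437, fail to reject H0.
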